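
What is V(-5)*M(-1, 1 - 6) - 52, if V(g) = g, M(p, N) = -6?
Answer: -22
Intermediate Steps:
V(-5)*M(-1, 1 - 6) - 52 = -5*(-6) - 52 = 30 - 52 = -22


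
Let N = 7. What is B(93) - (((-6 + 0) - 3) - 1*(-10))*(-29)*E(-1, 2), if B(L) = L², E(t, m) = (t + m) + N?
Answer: 8881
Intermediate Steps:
E(t, m) = 7 + m + t (E(t, m) = (t + m) + 7 = (m + t) + 7 = 7 + m + t)
B(93) - (((-6 + 0) - 3) - 1*(-10))*(-29)*E(-1, 2) = 93² - (((-6 + 0) - 3) - 1*(-10))*(-29)*(7 + 2 - 1) = 8649 - ((-6 - 3) + 10)*(-29)*8 = 8649 - (-9 + 10)*(-29)*8 = 8649 - 1*(-29)*8 = 8649 - (-29)*8 = 8649 - 1*(-232) = 8649 + 232 = 8881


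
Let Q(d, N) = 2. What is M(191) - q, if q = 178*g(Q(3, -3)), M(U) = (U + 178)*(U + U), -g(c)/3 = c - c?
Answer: 140958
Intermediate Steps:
g(c) = 0 (g(c) = -3*(c - c) = -3*0 = 0)
M(U) = 2*U*(178 + U) (M(U) = (178 + U)*(2*U) = 2*U*(178 + U))
q = 0 (q = 178*0 = 0)
M(191) - q = 2*191*(178 + 191) - 1*0 = 2*191*369 + 0 = 140958 + 0 = 140958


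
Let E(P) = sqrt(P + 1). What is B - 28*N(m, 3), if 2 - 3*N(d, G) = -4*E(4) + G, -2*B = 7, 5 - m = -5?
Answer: 35/6 - 112*sqrt(5)/3 ≈ -77.646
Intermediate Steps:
m = 10 (m = 5 - 1*(-5) = 5 + 5 = 10)
E(P) = sqrt(1 + P)
B = -7/2 (B = -1/2*7 = -7/2 ≈ -3.5000)
N(d, G) = 2/3 - G/3 + 4*sqrt(5)/3 (N(d, G) = 2/3 - (-4*sqrt(1 + 4) + G)/3 = 2/3 - (-4*sqrt(5) + G)/3 = 2/3 - (G - 4*sqrt(5))/3 = 2/3 + (-G/3 + 4*sqrt(5)/3) = 2/3 - G/3 + 4*sqrt(5)/3)
B - 28*N(m, 3) = -7/2 - 28*(2/3 - 1/3*3 + 4*sqrt(5)/3) = -7/2 - 28*(2/3 - 1 + 4*sqrt(5)/3) = -7/2 - 28*(-1/3 + 4*sqrt(5)/3) = -7/2 + (28/3 - 112*sqrt(5)/3) = 35/6 - 112*sqrt(5)/3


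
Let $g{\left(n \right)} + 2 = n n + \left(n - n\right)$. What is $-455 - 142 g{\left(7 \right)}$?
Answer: $-7129$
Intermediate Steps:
$g{\left(n \right)} = -2 + n^{2}$ ($g{\left(n \right)} = -2 + \left(n n + \left(n - n\right)\right) = -2 + \left(n^{2} + 0\right) = -2 + n^{2}$)
$-455 - 142 g{\left(7 \right)} = -455 - 142 \left(-2 + 7^{2}\right) = -455 - 142 \left(-2 + 49\right) = -455 - 6674 = -7129$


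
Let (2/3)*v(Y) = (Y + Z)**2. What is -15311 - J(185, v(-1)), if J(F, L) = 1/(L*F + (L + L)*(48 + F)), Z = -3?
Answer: -239219065/15624 ≈ -15311.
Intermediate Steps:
v(Y) = 3*(-3 + Y)**2/2 (v(Y) = 3*(Y - 3)**2/2 = 3*(-3 + Y)**2/2)
J(F, L) = 1/(F*L + 2*L*(48 + F)) (J(F, L) = 1/(F*L + (2*L)*(48 + F)) = 1/(F*L + 2*L*(48 + F)))
-15311 - J(185, v(-1)) = -15311 - 1/(3*(3*(-3 - 1)**2/2)*(32 + 185)) = -15311 - 1/(3*((3/2)*(-4)**2)*217) = -15311 - 1/(3*((3/2)*16)*217) = -15311 - 1/(3*24*217) = -15311 - 1*1/15624 = -15311 - 1/15624 = -239219065/15624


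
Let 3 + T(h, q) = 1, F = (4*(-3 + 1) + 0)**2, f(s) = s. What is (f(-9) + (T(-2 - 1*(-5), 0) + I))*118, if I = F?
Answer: 6254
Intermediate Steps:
F = 64 (F = (4*(-2) + 0)**2 = (-8 + 0)**2 = (-8)**2 = 64)
T(h, q) = -2 (T(h, q) = -3 + 1 = -2)
I = 64
(f(-9) + (T(-2 - 1*(-5), 0) + I))*118 = (-9 + (-2 + 64))*118 = (-9 + 62)*118 = 53*118 = 6254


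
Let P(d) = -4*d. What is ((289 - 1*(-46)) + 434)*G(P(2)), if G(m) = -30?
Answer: -23070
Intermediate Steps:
((289 - 1*(-46)) + 434)*G(P(2)) = ((289 - 1*(-46)) + 434)*(-30) = ((289 + 46) + 434)*(-30) = (335 + 434)*(-30) = 769*(-30) = -23070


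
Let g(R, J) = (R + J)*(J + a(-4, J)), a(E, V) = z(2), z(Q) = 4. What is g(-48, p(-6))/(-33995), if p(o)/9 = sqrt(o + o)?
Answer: 1164/33995 + 792*I*sqrt(3)/33995 ≈ 0.03424 + 0.040353*I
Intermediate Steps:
a(E, V) = 4
p(o) = 9*sqrt(2)*sqrt(o) (p(o) = 9*sqrt(o + o) = 9*sqrt(2*o) = 9*(sqrt(2)*sqrt(o)) = 9*sqrt(2)*sqrt(o))
g(R, J) = (4 + J)*(J + R) (g(R, J) = (R + J)*(J + 4) = (J + R)*(4 + J) = (4 + J)*(J + R))
g(-48, p(-6))/(-33995) = ((9*sqrt(2)*sqrt(-6))**2 + 4*(9*sqrt(2)*sqrt(-6)) + 4*(-48) + (9*sqrt(2)*sqrt(-6))*(-48))/(-33995) = ((9*sqrt(2)*(I*sqrt(6)))**2 + 4*(9*sqrt(2)*(I*sqrt(6))) - 192 + (9*sqrt(2)*(I*sqrt(6)))*(-48))*(-1/33995) = ((18*I*sqrt(3))**2 + 4*(18*I*sqrt(3)) - 192 + (18*I*sqrt(3))*(-48))*(-1/33995) = (-972 + 72*I*sqrt(3) - 192 - 864*I*sqrt(3))*(-1/33995) = (-1164 - 792*I*sqrt(3))*(-1/33995) = 1164/33995 + 792*I*sqrt(3)/33995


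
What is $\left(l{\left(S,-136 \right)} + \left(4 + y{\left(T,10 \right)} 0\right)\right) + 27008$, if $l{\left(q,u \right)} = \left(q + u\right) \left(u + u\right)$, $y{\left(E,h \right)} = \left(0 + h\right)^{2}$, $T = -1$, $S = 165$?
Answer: $19124$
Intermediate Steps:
$y{\left(E,h \right)} = h^{2}$
$l{\left(q,u \right)} = 2 u \left(q + u\right)$ ($l{\left(q,u \right)} = \left(q + u\right) 2 u = 2 u \left(q + u\right)$)
$\left(l{\left(S,-136 \right)} + \left(4 + y{\left(T,10 \right)} 0\right)\right) + 27008 = \left(2 \left(-136\right) \left(165 - 136\right) + \left(4 + 10^{2} \cdot 0\right)\right) + 27008 = \left(2 \left(-136\right) 29 + \left(4 + 100 \cdot 0\right)\right) + 27008 = \left(-7888 + \left(4 + 0\right)\right) + 27008 = \left(-7888 + 4\right) + 27008 = -7884 + 27008 = 19124$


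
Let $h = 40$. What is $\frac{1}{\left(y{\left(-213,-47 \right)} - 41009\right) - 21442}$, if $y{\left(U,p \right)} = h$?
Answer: $- \frac{1}{62411} \approx -1.6023 \cdot 10^{-5}$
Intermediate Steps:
$y{\left(U,p \right)} = 40$
$\frac{1}{\left(y{\left(-213,-47 \right)} - 41009\right) - 21442} = \frac{1}{\left(40 - 41009\right) - 21442} = \frac{1}{-40969 - 21442} = \frac{1}{-62411} = - \frac{1}{62411}$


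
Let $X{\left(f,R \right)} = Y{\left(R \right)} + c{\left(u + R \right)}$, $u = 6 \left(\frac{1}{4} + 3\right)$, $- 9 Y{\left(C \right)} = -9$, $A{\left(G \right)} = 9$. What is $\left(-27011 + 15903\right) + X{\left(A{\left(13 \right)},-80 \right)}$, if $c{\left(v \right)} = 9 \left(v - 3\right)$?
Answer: $- \frac{23357}{2} \approx -11679.0$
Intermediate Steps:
$Y{\left(C \right)} = 1$ ($Y{\left(C \right)} = \left(- \frac{1}{9}\right) \left(-9\right) = 1$)
$u = \frac{39}{2}$ ($u = 6 \left(\frac{1}{4} + 3\right) = 6 \cdot \frac{13}{4} = \frac{39}{2} \approx 19.5$)
$c{\left(v \right)} = -27 + 9 v$ ($c{\left(v \right)} = 9 \left(-3 + v\right) = -27 + 9 v$)
$X{\left(f,R \right)} = \frac{299}{2} + 9 R$ ($X{\left(f,R \right)} = 1 + \left(-27 + 9 \left(\frac{39}{2} + R\right)\right) = 1 + \left(-27 + \left(\frac{351}{2} + 9 R\right)\right) = 1 + \left(\frac{297}{2} + 9 R\right) = \frac{299}{2} + 9 R$)
$\left(-27011 + 15903\right) + X{\left(A{\left(13 \right)},-80 \right)} = \left(-27011 + 15903\right) + \left(\frac{299}{2} + 9 \left(-80\right)\right) = -11108 + \left(\frac{299}{2} - 720\right) = -11108 - \frac{1141}{2} = - \frac{23357}{2}$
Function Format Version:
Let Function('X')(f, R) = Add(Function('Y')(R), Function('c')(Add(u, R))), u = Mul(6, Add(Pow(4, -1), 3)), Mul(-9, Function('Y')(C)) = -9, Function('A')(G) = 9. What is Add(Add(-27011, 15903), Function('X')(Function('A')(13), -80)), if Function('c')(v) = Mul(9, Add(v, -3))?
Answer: Rational(-23357, 2) ≈ -11679.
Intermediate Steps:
Function('Y')(C) = 1 (Function('Y')(C) = Mul(Rational(-1, 9), -9) = 1)
u = Rational(39, 2) (u = Mul(6, Add(Rational(1, 4), 3)) = Mul(6, Rational(13, 4)) = Rational(39, 2) ≈ 19.500)
Function('c')(v) = Add(-27, Mul(9, v)) (Function('c')(v) = Mul(9, Add(-3, v)) = Add(-27, Mul(9, v)))
Function('X')(f, R) = Add(Rational(299, 2), Mul(9, R)) (Function('X')(f, R) = Add(1, Add(-27, Mul(9, Add(Rational(39, 2), R)))) = Add(1, Add(-27, Add(Rational(351, 2), Mul(9, R)))) = Add(1, Add(Rational(297, 2), Mul(9, R))) = Add(Rational(299, 2), Mul(9, R)))
Add(Add(-27011, 15903), Function('X')(Function('A')(13), -80)) = Add(Add(-27011, 15903), Add(Rational(299, 2), Mul(9, -80))) = Add(-11108, Add(Rational(299, 2), -720)) = Add(-11108, Rational(-1141, 2)) = Rational(-23357, 2)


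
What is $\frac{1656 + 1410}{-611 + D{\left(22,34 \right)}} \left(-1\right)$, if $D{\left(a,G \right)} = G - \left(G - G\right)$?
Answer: $\frac{3066}{577} \approx 5.3137$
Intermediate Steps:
$D{\left(a,G \right)} = G$ ($D{\left(a,G \right)} = G - 0 = G + 0 = G$)
$\frac{1656 + 1410}{-611 + D{\left(22,34 \right)}} \left(-1\right) = \frac{1656 + 1410}{-611 + 34} \left(-1\right) = \frac{3066}{-577} \left(-1\right) = 3066 \left(- \frac{1}{577}\right) \left(-1\right) = \left(- \frac{3066}{577}\right) \left(-1\right) = \frac{3066}{577}$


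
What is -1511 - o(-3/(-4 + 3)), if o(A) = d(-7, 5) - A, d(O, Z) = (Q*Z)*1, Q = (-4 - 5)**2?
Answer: -1913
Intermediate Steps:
Q = 81 (Q = (-9)**2 = 81)
d(O, Z) = 81*Z (d(O, Z) = (81*Z)*1 = 81*Z)
o(A) = 405 - A (o(A) = 81*5 - A = 405 - A)
-1511 - o(-3/(-4 + 3)) = -1511 - (405 - (-3)/(-4 + 3)) = -1511 - (405 - (-3)/(-1)) = -1511 - (405 - (-1)*(-3)) = -1511 - (405 - 1*3) = -1511 - (405 - 3) = -1511 - 1*402 = -1511 - 402 = -1913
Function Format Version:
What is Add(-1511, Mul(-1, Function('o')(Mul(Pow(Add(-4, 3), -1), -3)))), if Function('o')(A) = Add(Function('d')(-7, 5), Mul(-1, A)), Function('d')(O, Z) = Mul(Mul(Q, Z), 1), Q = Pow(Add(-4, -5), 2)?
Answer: -1913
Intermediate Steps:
Q = 81 (Q = Pow(-9, 2) = 81)
Function('d')(O, Z) = Mul(81, Z) (Function('d')(O, Z) = Mul(Mul(81, Z), 1) = Mul(81, Z))
Function('o')(A) = Add(405, Mul(-1, A)) (Function('o')(A) = Add(Mul(81, 5), Mul(-1, A)) = Add(405, Mul(-1, A)))
Add(-1511, Mul(-1, Function('o')(Mul(Pow(Add(-4, 3), -1), -3)))) = Add(-1511, Mul(-1, Add(405, Mul(-1, Mul(Pow(Add(-4, 3), -1), -3))))) = Add(-1511, Mul(-1, Add(405, Mul(-1, Mul(Pow(-1, -1), -3))))) = Add(-1511, Mul(-1, Add(405, Mul(-1, Mul(-1, -3))))) = Add(-1511, Mul(-1, Add(405, Mul(-1, 3)))) = Add(-1511, Mul(-1, Add(405, -3))) = Add(-1511, Mul(-1, 402)) = Add(-1511, -402) = -1913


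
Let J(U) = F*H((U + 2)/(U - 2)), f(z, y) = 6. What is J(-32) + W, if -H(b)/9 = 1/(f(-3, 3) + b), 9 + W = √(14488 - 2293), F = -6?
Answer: -15/13 + 3*√1355 ≈ 109.28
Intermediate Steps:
W = -9 + 3*√1355 (W = -9 + √(14488 - 2293) = -9 + √12195 = -9 + 3*√1355 ≈ 101.43)
H(b) = -9/(6 + b)
J(U) = 54/(6 + (2 + U)/(-2 + U)) (J(U) = -(-54)/(6 + (U + 2)/(U - 2)) = -(-54)/(6 + (2 + U)/(-2 + U)) = 54/(6 + (2 + U)/(-2 + U)))
J(-32) + W = 54*(-2 - 32)/(-10 + 7*(-32)) + (-9 + 3*√1355) = 54*(-34)/(-10 - 224) + (-9 + 3*√1355) = 54*(-34)/(-234) + (-9 + 3*√1355) = 54*(-1/234)*(-34) + (-9 + 3*√1355) = 102/13 + (-9 + 3*√1355) = -15/13 + 3*√1355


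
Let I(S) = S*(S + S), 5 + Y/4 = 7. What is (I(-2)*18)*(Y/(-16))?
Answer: -72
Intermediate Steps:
Y = 8 (Y = -20 + 4*7 = -20 + 28 = 8)
I(S) = 2*S² (I(S) = S*(2*S) = 2*S²)
(I(-2)*18)*(Y/(-16)) = ((2*(-2)²)*18)*(8/(-16)) = ((2*4)*18)*(8*(-1/16)) = (8*18)*(-½) = 144*(-½) = -72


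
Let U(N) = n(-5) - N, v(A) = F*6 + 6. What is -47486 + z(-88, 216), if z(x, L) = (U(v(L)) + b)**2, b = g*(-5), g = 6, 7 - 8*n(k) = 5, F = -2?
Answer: -750751/16 ≈ -46922.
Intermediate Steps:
v(A) = -6 (v(A) = -2*6 + 6 = -12 + 6 = -6)
n(k) = 1/4 (n(k) = 7/8 - 1/8*5 = 7/8 - 5/8 = 1/4)
U(N) = 1/4 - N
b = -30 (b = 6*(-5) = -30)
z(x, L) = 9025/16 (z(x, L) = ((1/4 - 1*(-6)) - 30)**2 = ((1/4 + 6) - 30)**2 = (25/4 - 30)**2 = (-95/4)**2 = 9025/16)
-47486 + z(-88, 216) = -47486 + 9025/16 = -750751/16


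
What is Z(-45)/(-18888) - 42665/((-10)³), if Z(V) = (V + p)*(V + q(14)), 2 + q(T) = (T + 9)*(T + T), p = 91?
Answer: 6486621/157400 ≈ 41.211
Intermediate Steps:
q(T) = -2 + 2*T*(9 + T) (q(T) = -2 + (T + 9)*(T + T) = -2 + (9 + T)*(2*T) = -2 + 2*T*(9 + T))
Z(V) = (91 + V)*(642 + V) (Z(V) = (V + 91)*(V + (-2 + 2*14² + 18*14)) = (91 + V)*(V + (-2 + 2*196 + 252)) = (91 + V)*(V + (-2 + 392 + 252)) = (91 + V)*(V + 642) = (91 + V)*(642 + V))
Z(-45)/(-18888) - 42665/((-10)³) = (58422 + (-45)² + 733*(-45))/(-18888) - 42665/((-10)³) = (58422 + 2025 - 32985)*(-1/18888) - 42665/(-1000) = 27462*(-1/18888) - 42665*(-1/1000) = -4577/3148 + 8533/200 = 6486621/157400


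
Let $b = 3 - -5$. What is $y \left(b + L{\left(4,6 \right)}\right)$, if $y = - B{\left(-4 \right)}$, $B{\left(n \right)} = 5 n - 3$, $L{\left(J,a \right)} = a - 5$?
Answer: $207$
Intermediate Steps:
$L{\left(J,a \right)} = -5 + a$
$B{\left(n \right)} = -3 + 5 n$
$y = 23$ ($y = - (-3 + 5 \left(-4\right)) = - (-3 - 20) = \left(-1\right) \left(-23\right) = 23$)
$b = 8$ ($b = 3 + 5 = 8$)
$y \left(b + L{\left(4,6 \right)}\right) = 23 \left(8 + \left(-5 + 6\right)\right) = 23 \left(8 + 1\right) = 23 \cdot 9 = 207$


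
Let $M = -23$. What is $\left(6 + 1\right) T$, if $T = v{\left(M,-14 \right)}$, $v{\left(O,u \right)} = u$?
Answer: $-98$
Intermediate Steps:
$T = -14$
$\left(6 + 1\right) T = \left(6 + 1\right) \left(-14\right) = 7 \left(-14\right) = -98$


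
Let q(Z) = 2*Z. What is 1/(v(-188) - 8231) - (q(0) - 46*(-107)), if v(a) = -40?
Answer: -40709863/8271 ≈ -4922.0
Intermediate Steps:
1/(v(-188) - 8231) - (q(0) - 46*(-107)) = 1/(-40 - 8231) - (2*0 - 46*(-107)) = 1/(-8271) - (0 + 4922) = -1/8271 - 1*4922 = -1/8271 - 4922 = -40709863/8271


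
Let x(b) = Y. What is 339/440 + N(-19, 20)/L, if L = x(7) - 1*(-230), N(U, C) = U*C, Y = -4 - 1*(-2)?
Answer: -1183/1320 ≈ -0.89621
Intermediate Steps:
Y = -2 (Y = -4 + 2 = -2)
x(b) = -2
N(U, C) = C*U
L = 228 (L = -2 - 1*(-230) = -2 + 230 = 228)
339/440 + N(-19, 20)/L = 339/440 + (20*(-19))/228 = 339*(1/440) - 380*1/228 = 339/440 - 5/3 = -1183/1320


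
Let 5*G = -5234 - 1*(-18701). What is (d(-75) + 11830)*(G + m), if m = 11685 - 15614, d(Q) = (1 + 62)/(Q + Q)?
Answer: -1827078631/125 ≈ -1.4617e+7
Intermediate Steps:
d(Q) = 63/(2*Q) (d(Q) = 63/((2*Q)) = 63*(1/(2*Q)) = 63/(2*Q))
m = -3929
G = 13467/5 (G = (-5234 - 1*(-18701))/5 = (-5234 + 18701)/5 = (⅕)*13467 = 13467/5 ≈ 2693.4)
(d(-75) + 11830)*(G + m) = ((63/2)/(-75) + 11830)*(13467/5 - 3929) = ((63/2)*(-1/75) + 11830)*(-6178/5) = (-21/50 + 11830)*(-6178/5) = (591479/50)*(-6178/5) = -1827078631/125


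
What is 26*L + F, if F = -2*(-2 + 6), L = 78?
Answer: 2020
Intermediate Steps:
F = -8 (F = -2*4 = -8)
26*L + F = 26*78 - 8 = 2028 - 8 = 2020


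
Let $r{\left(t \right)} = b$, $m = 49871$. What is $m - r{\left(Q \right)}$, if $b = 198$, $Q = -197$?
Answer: $49673$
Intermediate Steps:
$r{\left(t \right)} = 198$
$m - r{\left(Q \right)} = 49871 - 198 = 49673$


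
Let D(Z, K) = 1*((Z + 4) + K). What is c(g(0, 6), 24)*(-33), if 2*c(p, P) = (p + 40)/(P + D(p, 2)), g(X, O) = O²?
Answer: -19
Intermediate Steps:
D(Z, K) = 4 + K + Z (D(Z, K) = 1*((4 + Z) + K) = 1*(4 + K + Z) = 4 + K + Z)
c(p, P) = (40 + p)/(2*(6 + P + p)) (c(p, P) = ((p + 40)/(P + (4 + 2 + p)))/2 = ((40 + p)/(P + (6 + p)))/2 = ((40 + p)/(6 + P + p))/2 = (40 + p)/(2*(6 + P + p)))
c(g(0, 6), 24)*(-33) = ((20 + (½)*6²)/(6 + 24 + 6²))*(-33) = ((20 + (½)*36)/(6 + 24 + 36))*(-33) = ((20 + 18)/66)*(-33) = ((1/66)*38)*(-33) = (19/33)*(-33) = -19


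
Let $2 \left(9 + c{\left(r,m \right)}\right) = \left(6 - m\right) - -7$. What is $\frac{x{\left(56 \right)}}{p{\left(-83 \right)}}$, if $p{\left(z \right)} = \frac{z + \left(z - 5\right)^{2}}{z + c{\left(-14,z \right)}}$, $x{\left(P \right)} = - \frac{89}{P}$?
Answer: $\frac{979}{107254} \approx 0.0091279$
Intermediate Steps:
$c{\left(r,m \right)} = - \frac{5}{2} - \frac{m}{2}$ ($c{\left(r,m \right)} = -9 + \frac{\left(6 - m\right) - -7}{2} = -9 + \frac{\left(6 - m\right) + 7}{2} = -9 + \frac{13 - m}{2} = -9 - \left(- \frac{13}{2} + \frac{m}{2}\right) = - \frac{5}{2} - \frac{m}{2}$)
$p{\left(z \right)} = \frac{z + \left(-5 + z\right)^{2}}{- \frac{5}{2} + \frac{z}{2}}$ ($p{\left(z \right)} = \frac{z + \left(z - 5\right)^{2}}{z - \left(\frac{5}{2} + \frac{z}{2}\right)} = \frac{z + \left(-5 + z\right)^{2}}{- \frac{5}{2} + \frac{z}{2}}$)
$\frac{x{\left(56 \right)}}{p{\left(-83 \right)}} = \frac{\left(-89\right) \frac{1}{56}}{-10 + 2 \left(-83\right) + 2 \left(-83\right) \frac{1}{-5 - 83}} = \frac{\left(-89\right) \frac{1}{56}}{-10 - 166 + 2 \left(-83\right) \frac{1}{-88}} = - \frac{89}{56 \left(-10 - 166 + 2 \left(-83\right) \left(- \frac{1}{88}\right)\right)} = - \frac{89}{56 \left(-10 - 166 + \frac{83}{44}\right)} = - \frac{89}{56 \left(- \frac{7661}{44}\right)} = \left(- \frac{89}{56}\right) \left(- \frac{44}{7661}\right) = \frac{979}{107254}$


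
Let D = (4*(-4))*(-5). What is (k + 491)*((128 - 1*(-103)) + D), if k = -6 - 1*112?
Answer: 116003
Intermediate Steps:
k = -118 (k = -6 - 112 = -118)
D = 80 (D = -16*(-5) = 80)
(k + 491)*((128 - 1*(-103)) + D) = (-118 + 491)*((128 - 1*(-103)) + 80) = 373*((128 + 103) + 80) = 373*(231 + 80) = 373*311 = 116003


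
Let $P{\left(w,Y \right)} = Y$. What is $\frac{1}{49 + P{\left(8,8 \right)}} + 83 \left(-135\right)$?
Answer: $- \frac{638684}{57} \approx -11205.0$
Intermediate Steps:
$\frac{1}{49 + P{\left(8,8 \right)}} + 83 \left(-135\right) = \frac{1}{49 + 8} + 83 \left(-135\right) = \frac{1}{57} - 11205 = - \frac{638684}{57}$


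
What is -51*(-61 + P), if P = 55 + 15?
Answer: -459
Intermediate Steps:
P = 70
-51*(-61 + P) = -51*(-61 + 70) = -51*9 = -459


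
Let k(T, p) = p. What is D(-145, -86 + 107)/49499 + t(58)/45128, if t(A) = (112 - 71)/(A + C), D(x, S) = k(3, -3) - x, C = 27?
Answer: 546724419/189872224120 ≈ 0.0028794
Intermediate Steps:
D(x, S) = -3 - x
t(A) = 41/(27 + A) (t(A) = (112 - 71)/(A + 27) = 41/(27 + A))
D(-145, -86 + 107)/49499 + t(58)/45128 = (-3 - 1*(-145))/49499 + (41/(27 + 58))/45128 = (-3 + 145)*(1/49499) + (41/85)*(1/45128) = 142*(1/49499) + (41*(1/85))*(1/45128) = 142/49499 + (41/85)*(1/45128) = 142/49499 + 41/3835880 = 546724419/189872224120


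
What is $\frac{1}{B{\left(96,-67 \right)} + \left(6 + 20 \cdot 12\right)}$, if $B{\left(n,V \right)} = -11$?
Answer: $\frac{1}{235} \approx 0.0042553$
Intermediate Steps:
$\frac{1}{B{\left(96,-67 \right)} + \left(6 + 20 \cdot 12\right)} = \frac{1}{-11 + \left(6 + 20 \cdot 12\right)} = \frac{1}{-11 + \left(6 + 240\right)} = \frac{1}{-11 + 246} = \frac{1}{235}$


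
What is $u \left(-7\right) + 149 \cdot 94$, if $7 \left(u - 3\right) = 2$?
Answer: $13983$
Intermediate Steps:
$u = \frac{23}{7}$ ($u = 3 + \frac{1}{7} \cdot 2 = 3 + \frac{2}{7} = \frac{23}{7} \approx 3.2857$)
$u \left(-7\right) + 149 \cdot 94 = \frac{23}{7} \left(-7\right) + 149 \cdot 94 = -23 + 14006 = 13983$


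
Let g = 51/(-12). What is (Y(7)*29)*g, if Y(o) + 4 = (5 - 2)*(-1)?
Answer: 3451/4 ≈ 862.75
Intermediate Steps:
Y(o) = -7 (Y(o) = -4 + (5 - 2)*(-1) = -4 + 3*(-1) = -4 - 3 = -7)
g = -17/4 (g = 51*(-1/12) = -17/4 ≈ -4.2500)
(Y(7)*29)*g = -7*29*(-17/4) = -203*(-17/4) = 3451/4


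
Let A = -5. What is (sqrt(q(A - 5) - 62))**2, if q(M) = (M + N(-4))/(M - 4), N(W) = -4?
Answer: -61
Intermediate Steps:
q(M) = 1 (q(M) = (M - 4)/(M - 4) = (-4 + M)/(-4 + M) = 1)
(sqrt(q(A - 5) - 62))**2 = (sqrt(1 - 62))**2 = (sqrt(-61))**2 = (I*sqrt(61))**2 = -61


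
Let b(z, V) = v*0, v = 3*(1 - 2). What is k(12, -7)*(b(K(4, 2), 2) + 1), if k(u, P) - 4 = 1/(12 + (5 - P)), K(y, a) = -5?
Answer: 97/24 ≈ 4.0417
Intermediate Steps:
v = -3 (v = 3*(-1) = -3)
k(u, P) = 4 + 1/(17 - P) (k(u, P) = 4 + 1/(12 + (5 - P)) = 4 + 1/(17 - P))
b(z, V) = 0 (b(z, V) = -3*0 = 0)
k(12, -7)*(b(K(4, 2), 2) + 1) = ((-69 + 4*(-7))/(-17 - 7))*(0 + 1) = ((-69 - 28)/(-24))*1 = -1/24*(-97)*1 = (97/24)*1 = 97/24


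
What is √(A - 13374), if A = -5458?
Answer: 4*I*√1177 ≈ 137.23*I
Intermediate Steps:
√(A - 13374) = √(-5458 - 13374) = √(-18832) = 4*I*√1177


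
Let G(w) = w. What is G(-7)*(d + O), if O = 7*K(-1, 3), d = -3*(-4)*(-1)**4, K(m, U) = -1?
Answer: -35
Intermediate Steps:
d = 12 (d = 12*1 = 12)
O = -7 (O = 7*(-1) = -7)
G(-7)*(d + O) = -7*(12 - 7) = -7*5 = -35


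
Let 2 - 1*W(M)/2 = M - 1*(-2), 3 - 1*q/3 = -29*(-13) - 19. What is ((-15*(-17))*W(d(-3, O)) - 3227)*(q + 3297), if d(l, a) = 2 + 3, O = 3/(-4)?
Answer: -12894264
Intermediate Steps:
O = -¾ (O = 3*(-¼) = -¾ ≈ -0.75000)
d(l, a) = 5
q = -1065 (q = 9 - 3*(-29*(-13) - 19) = 9 - 3*(377 - 19) = 9 - 3*358 = 9 - 1074 = -1065)
W(M) = -2*M (W(M) = 4 - 2*(M - 1*(-2)) = 4 - 2*(M + 2) = 4 - 2*(2 + M) = 4 + (-4 - 2*M) = -2*M)
((-15*(-17))*W(d(-3, O)) - 3227)*(q + 3297) = ((-15*(-17))*(-2*5) - 3227)*(-1065 + 3297) = (255*(-10) - 3227)*2232 = (-2550 - 3227)*2232 = -5777*2232 = -12894264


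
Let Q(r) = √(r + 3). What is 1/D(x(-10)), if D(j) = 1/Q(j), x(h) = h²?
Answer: √103 ≈ 10.149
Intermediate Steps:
Q(r) = √(3 + r)
D(j) = (3 + j)^(-½) (D(j) = 1/(√(3 + j)) = (3 + j)^(-½))
1/D(x(-10)) = 1/((3 + (-10)²)^(-½)) = 1/((3 + 100)^(-½)) = 1/(103^(-½)) = 1/(√103/103) = √103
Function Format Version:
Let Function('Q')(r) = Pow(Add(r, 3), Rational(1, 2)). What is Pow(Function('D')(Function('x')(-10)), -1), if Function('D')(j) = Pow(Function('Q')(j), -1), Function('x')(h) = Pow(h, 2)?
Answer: Pow(103, Rational(1, 2)) ≈ 10.149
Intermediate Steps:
Function('Q')(r) = Pow(Add(3, r), Rational(1, 2))
Function('D')(j) = Pow(Add(3, j), Rational(-1, 2)) (Function('D')(j) = Pow(Pow(Add(3, j), Rational(1, 2)), -1) = Pow(Add(3, j), Rational(-1, 2)))
Pow(Function('D')(Function('x')(-10)), -1) = Pow(Pow(Add(3, Pow(-10, 2)), Rational(-1, 2)), -1) = Pow(Pow(Add(3, 100), Rational(-1, 2)), -1) = Pow(Pow(103, Rational(-1, 2)), -1) = Pow(Mul(Rational(1, 103), Pow(103, Rational(1, 2))), -1) = Pow(103, Rational(1, 2))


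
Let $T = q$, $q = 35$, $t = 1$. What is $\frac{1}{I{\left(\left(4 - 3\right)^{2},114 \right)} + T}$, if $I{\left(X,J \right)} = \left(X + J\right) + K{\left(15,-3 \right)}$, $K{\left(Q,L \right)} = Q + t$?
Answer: $\frac{1}{166} \approx 0.0060241$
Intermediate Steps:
$K{\left(Q,L \right)} = 1 + Q$ ($K{\left(Q,L \right)} = Q + 1 = 1 + Q$)
$I{\left(X,J \right)} = 16 + J + X$ ($I{\left(X,J \right)} = \left(X + J\right) + \left(1 + 15\right) = \left(J + X\right) + 16 = 16 + J + X$)
$T = 35$
$\frac{1}{I{\left(\left(4 - 3\right)^{2},114 \right)} + T} = \frac{1}{\left(16 + 114 + \left(4 - 3\right)^{2}\right) + 35} = \frac{1}{\left(16 + 114 + 1^{2}\right) + 35} = \frac{1}{\left(16 + 114 + 1\right) + 35} = \frac{1}{131 + 35} = \frac{1}{166}$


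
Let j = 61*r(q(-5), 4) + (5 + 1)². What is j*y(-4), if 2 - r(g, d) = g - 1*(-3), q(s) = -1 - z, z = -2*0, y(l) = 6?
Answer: 216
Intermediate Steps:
z = 0
q(s) = -1 (q(s) = -1 - 1*0 = -1 + 0 = -1)
r(g, d) = -1 - g (r(g, d) = 2 - (g - 1*(-3)) = 2 - (g + 3) = 2 - (3 + g) = 2 + (-3 - g) = -1 - g)
j = 36 (j = 61*(-1 - 1*(-1)) + (5 + 1)² = 61*(-1 + 1) + 6² = 61*0 + 36 = 0 + 36 = 36)
j*y(-4) = 36*6 = 216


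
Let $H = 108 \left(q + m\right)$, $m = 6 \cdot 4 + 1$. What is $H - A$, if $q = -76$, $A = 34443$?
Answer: $-39951$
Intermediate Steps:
$m = 25$ ($m = 24 + 1 = 25$)
$H = -5508$ ($H = 108 \left(-76 + 25\right) = 108 \left(-51\right) = -5508$)
$H - A = -5508 - 34443 = -39951$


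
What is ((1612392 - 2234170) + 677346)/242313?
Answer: 55568/242313 ≈ 0.22932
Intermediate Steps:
((1612392 - 2234170) + 677346)/242313 = (-621778 + 677346)*(1/242313) = 55568*(1/242313) = 55568/242313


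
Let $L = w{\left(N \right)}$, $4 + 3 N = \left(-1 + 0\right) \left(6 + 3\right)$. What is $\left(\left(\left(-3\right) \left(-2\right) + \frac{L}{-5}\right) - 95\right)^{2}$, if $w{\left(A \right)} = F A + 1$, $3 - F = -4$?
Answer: $\frac{1555009}{225} \approx 6911.1$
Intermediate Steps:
$F = 7$ ($F = 3 - -4 = 3 + 4 = 7$)
$N = - \frac{13}{3}$ ($N = - \frac{4}{3} + \frac{\left(-1 + 0\right) \left(6 + 3\right)}{3} = - \frac{4}{3} + \frac{\left(-1\right) 9}{3} = - \frac{4}{3} + \frac{1}{3} \left(-9\right) = - \frac{4}{3} - 3 = - \frac{13}{3} \approx -4.3333$)
$w{\left(A \right)} = 1 + 7 A$ ($w{\left(A \right)} = 7 A + 1 = 1 + 7 A$)
$L = - \frac{88}{3}$ ($L = 1 + 7 \left(- \frac{13}{3}\right) = 1 - \frac{91}{3} = - \frac{88}{3} \approx -29.333$)
$\left(\left(\left(-3\right) \left(-2\right) + \frac{L}{-5}\right) - 95\right)^{2} = \left(\left(\left(-3\right) \left(-2\right) - \frac{88}{3 \left(-5\right)}\right) - 95\right)^{2} = \left(\left(6 - - \frac{88}{15}\right) - 95\right)^{2} = \left(\left(6 + \frac{88}{15}\right) - 95\right)^{2} = \left(\frac{178}{15} - 95\right)^{2} = \left(- \frac{1247}{15}\right)^{2} = \frac{1555009}{225}$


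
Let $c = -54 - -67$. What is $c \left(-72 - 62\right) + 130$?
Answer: $-1612$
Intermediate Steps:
$c = 13$ ($c = -54 + 67 = 13$)
$c \left(-72 - 62\right) + 130 = 13 \left(-72 - 62\right) + 130 = 13 \left(-134\right) + 130 = -1742 + 130 = -1612$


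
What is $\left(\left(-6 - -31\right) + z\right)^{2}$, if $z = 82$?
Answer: $11449$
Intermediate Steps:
$\left(\left(-6 - -31\right) + z\right)^{2} = \left(\left(-6 - -31\right) + 82\right)^{2} = \left(\left(-6 + 31\right) + 82\right)^{2} = \left(25 + 82\right)^{2} = 107^{2} = 11449$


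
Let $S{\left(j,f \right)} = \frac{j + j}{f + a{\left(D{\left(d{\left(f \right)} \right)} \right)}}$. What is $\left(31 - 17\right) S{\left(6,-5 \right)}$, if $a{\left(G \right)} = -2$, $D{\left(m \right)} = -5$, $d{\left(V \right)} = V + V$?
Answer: $-24$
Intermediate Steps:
$d{\left(V \right)} = 2 V$
$S{\left(j,f \right)} = \frac{2 j}{-2 + f}$ ($S{\left(j,f \right)} = \frac{j + j}{f - 2} = \frac{2 j}{-2 + f}$)
$\left(31 - 17\right) S{\left(6,-5 \right)} = \left(31 - 17\right) 2 \cdot 6 \frac{1}{-2 - 5} = 14 \cdot 2 \cdot 6 \frac{1}{-7} = 14 \cdot 2 \cdot 6 \left(- \frac{1}{7}\right) = 14 \left(- \frac{12}{7}\right) = -24$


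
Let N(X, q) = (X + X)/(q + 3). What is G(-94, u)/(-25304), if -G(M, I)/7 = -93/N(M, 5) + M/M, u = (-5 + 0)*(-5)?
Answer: 1631/1189288 ≈ 0.0013714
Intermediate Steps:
N(X, q) = 2*X/(3 + q) (N(X, q) = (2*X)/(3 + q) = 2*X/(3 + q))
u = 25 (u = -5*(-5) = 25)
G(M, I) = -7 + 2604/M (G(M, I) = -7*(-93*(3 + 5)/(2*M) + M/M) = -7*(-93*4/M + 1) = -7*(-372/M + 1) = -7*(1 - 372/M) = -7 + 2604/M)
G(-94, u)/(-25304) = (-7 + 2604/(-94))/(-25304) = (-7 + 2604*(-1/94))*(-1/25304) = (-7 - 1302/47)*(-1/25304) = -1631/47*(-1/25304) = 1631/1189288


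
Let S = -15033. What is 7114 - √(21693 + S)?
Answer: 7114 - 6*√185 ≈ 7032.4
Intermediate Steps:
7114 - √(21693 + S) = 7114 - √(21693 - 15033) = 7114 - √6660 = 7114 - 6*√185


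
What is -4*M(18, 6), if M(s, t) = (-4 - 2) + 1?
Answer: 20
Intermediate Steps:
M(s, t) = -5 (M(s, t) = -6 + 1 = -5)
-4*M(18, 6) = -4*(-5) = 20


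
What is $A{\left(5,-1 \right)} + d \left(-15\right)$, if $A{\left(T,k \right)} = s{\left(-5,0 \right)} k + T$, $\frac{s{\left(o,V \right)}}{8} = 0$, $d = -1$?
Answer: $20$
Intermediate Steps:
$s{\left(o,V \right)} = 0$ ($s{\left(o,V \right)} = 8 \cdot 0 = 0$)
$A{\left(T,k \right)} = T$ ($A{\left(T,k \right)} = 0 k + T = 0 + T = T$)
$A{\left(5,-1 \right)} + d \left(-15\right) = 5 - -15 = 5 + 15 = 20$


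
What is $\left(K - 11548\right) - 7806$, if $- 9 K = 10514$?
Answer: $- \frac{184700}{9} \approx -20522.0$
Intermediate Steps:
$K = - \frac{10514}{9}$ ($K = \left(- \frac{1}{9}\right) 10514 = - \frac{10514}{9} \approx -1168.2$)
$\left(K - 11548\right) - 7806 = \left(- \frac{10514}{9} - 11548\right) - 7806 = - \frac{114446}{9} - 7806 = - \frac{184700}{9}$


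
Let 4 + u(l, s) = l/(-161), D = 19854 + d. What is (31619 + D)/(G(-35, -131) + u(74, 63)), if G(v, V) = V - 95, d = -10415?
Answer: -1101723/6184 ≈ -178.16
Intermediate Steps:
D = 9439 (D = 19854 - 10415 = 9439)
u(l, s) = -4 - l/161 (u(l, s) = -4 + l/(-161) = -4 + l*(-1/161) = -4 - l/161)
G(v, V) = -95 + V
(31619 + D)/(G(-35, -131) + u(74, 63)) = (31619 + 9439)/((-95 - 131) + (-4 - 1/161*74)) = 41058/(-226 + (-4 - 74/161)) = 41058/(-226 - 718/161) = 41058/(-37104/161) = 41058*(-161/37104) = -1101723/6184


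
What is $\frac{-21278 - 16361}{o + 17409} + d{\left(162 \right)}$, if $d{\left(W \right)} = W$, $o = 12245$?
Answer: $\frac{4766309}{29654} \approx 160.73$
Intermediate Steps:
$\frac{-21278 - 16361}{o + 17409} + d{\left(162 \right)} = \frac{-21278 - 16361}{12245 + 17409} + 162 = - \frac{37639}{29654} + 162 = \frac{4766309}{29654}$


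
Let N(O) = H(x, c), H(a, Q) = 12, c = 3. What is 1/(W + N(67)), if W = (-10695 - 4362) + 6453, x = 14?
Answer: -1/8592 ≈ -0.00011639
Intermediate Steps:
W = -8604 (W = -15057 + 6453 = -8604)
N(O) = 12
1/(W + N(67)) = 1/(-8604 + 12) = 1/(-8592) = -1/8592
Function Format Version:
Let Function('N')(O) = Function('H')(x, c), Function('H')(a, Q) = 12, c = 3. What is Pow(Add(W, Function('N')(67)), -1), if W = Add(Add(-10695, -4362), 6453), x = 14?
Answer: Rational(-1, 8592) ≈ -0.00011639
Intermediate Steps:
W = -8604 (W = Add(-15057, 6453) = -8604)
Function('N')(O) = 12
Pow(Add(W, Function('N')(67)), -1) = Pow(Add(-8604, 12), -1) = Pow(-8592, -1) = Rational(-1, 8592)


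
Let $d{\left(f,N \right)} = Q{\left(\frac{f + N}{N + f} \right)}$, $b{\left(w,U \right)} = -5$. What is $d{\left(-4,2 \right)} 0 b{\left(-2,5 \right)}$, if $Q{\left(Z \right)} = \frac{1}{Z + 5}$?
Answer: $0$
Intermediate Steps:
$Q{\left(Z \right)} = \frac{1}{5 + Z}$
$d{\left(f,N \right)} = \frac{1}{6}$ ($d{\left(f,N \right)} = \frac{1}{5 + \frac{f + N}{N + f}} = \frac{1}{5 + \frac{N + f}{N + f}} = \frac{1}{5 + 1} = \frac{1}{6}$)
$d{\left(-4,2 \right)} 0 b{\left(-2,5 \right)} = \frac{1}{6} \cdot 0 \left(-5\right) = 0 \left(-5\right) = 0$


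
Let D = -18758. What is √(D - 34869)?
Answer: I*√53627 ≈ 231.57*I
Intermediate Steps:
√(D - 34869) = √(-18758 - 34869) = √(-53627) = I*√53627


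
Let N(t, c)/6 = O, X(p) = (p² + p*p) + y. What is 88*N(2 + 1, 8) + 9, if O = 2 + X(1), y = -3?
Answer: 537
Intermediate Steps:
X(p) = -3 + 2*p² (X(p) = (p² + p*p) - 3 = (p² + p²) - 3 = 2*p² - 3 = -3 + 2*p²)
O = 1 (O = 2 + (-3 + 2*1²) = 2 + (-3 + 2*1) = 2 + (-3 + 2) = 2 - 1 = 1)
N(t, c) = 6 (N(t, c) = 6*1 = 6)
88*N(2 + 1, 8) + 9 = 88*6 + 9 = 528 + 9 = 537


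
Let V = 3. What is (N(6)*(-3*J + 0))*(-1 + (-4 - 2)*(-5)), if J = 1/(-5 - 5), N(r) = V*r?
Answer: 783/5 ≈ 156.60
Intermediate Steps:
N(r) = 3*r
J = -⅒ (J = 1/(-10) = -⅒ ≈ -0.10000)
(N(6)*(-3*J + 0))*(-1 + (-4 - 2)*(-5)) = ((3*6)*(-3*(-⅒) + 0))*(-1 + (-4 - 2)*(-5)) = (18*(3/10 + 0))*(-1 - 6*(-5)) = (18*(3/10))*(-1 + 30) = (27/5)*29 = 783/5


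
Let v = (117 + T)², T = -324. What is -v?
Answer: -42849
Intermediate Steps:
v = 42849 (v = (117 - 324)² = (-207)² = 42849)
-v = -1*42849 = -42849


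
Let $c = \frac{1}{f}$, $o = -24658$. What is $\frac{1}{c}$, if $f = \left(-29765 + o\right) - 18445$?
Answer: $-72868$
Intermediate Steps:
$f = -72868$ ($f = \left(-29765 - 24658\right) - 18445 = -54423 - 18445 = -72868$)
$c = - \frac{1}{72868}$ ($c = \frac{1}{-72868} = - \frac{1}{72868} \approx -1.3723 \cdot 10^{-5}$)
$\frac{1}{c} = \frac{1}{- \frac{1}{72868}} = -72868$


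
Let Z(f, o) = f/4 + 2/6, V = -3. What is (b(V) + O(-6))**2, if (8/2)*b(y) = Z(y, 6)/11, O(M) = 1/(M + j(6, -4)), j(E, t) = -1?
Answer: 316969/13660416 ≈ 0.023203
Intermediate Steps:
O(M) = 1/(-1 + M) (O(M) = 1/(M - 1) = 1/(-1 + M))
Z(f, o) = 1/3 + f/4 (Z(f, o) = f*(1/4) + 2*(1/6) = f/4 + 1/3 = 1/3 + f/4)
b(y) = 1/132 + y/176 (b(y) = ((1/3 + y/4)/11)/4 = ((1/3 + y/4)*(1/11))/4 = (1/33 + y/44)/4 = 1/132 + y/176)
(b(V) + O(-6))**2 = ((1/132 + (1/176)*(-3)) + 1/(-1 - 6))**2 = ((1/132 - 3/176) + 1/(-7))**2 = (-5/528 - 1/7)**2 = (-563/3696)**2 = 316969/13660416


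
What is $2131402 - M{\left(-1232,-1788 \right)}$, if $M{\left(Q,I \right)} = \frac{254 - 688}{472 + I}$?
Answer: $\frac{200351757}{94} \approx 2.1314 \cdot 10^{6}$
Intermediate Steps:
$M{\left(Q,I \right)} = - \frac{434}{472 + I}$
$2131402 - M{\left(-1232,-1788 \right)} = 2131402 - - \frac{434}{472 - 1788} = 2131402 - - \frac{434}{-1316} = 2131402 - \left(-434\right) \left(- \frac{1}{1316}\right) = 2131402 - \frac{31}{94} = \frac{200351757}{94}$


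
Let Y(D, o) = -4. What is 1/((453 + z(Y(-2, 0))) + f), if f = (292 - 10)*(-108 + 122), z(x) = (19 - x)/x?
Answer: 4/17581 ≈ 0.00022752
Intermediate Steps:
z(x) = (19 - x)/x
f = 3948 (f = 282*14 = 3948)
1/((453 + z(Y(-2, 0))) + f) = 1/((453 + (19 - 1*(-4))/(-4)) + 3948) = 1/((453 - (19 + 4)/4) + 3948) = 1/((453 - ¼*23) + 3948) = 1/((453 - 23/4) + 3948) = 1/(1789/4 + 3948) = 1/(17581/4) = 4/17581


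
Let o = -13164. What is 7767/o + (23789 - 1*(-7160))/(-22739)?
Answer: -194675483/99778732 ≈ -1.9511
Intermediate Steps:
7767/o + (23789 - 1*(-7160))/(-22739) = 7767/(-13164) + (23789 - 1*(-7160))/(-22739) = 7767*(-1/13164) + (23789 + 7160)*(-1/22739) = -2589/4388 + 30949*(-1/22739) = -2589/4388 - 30949/22739 = -194675483/99778732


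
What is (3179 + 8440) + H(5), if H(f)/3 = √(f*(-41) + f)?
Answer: 11619 + 30*I*√2 ≈ 11619.0 + 42.426*I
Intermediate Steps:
H(f) = 6*√10*√(-f) (H(f) = 3*√(f*(-41) + f) = 3*√(-41*f + f) = 3*√(-40*f) = 3*(2*√10*√(-f)) = 6*√10*√(-f))
(3179 + 8440) + H(5) = (3179 + 8440) + 6*√10*√(-1*5) = 11619 + 6*√10*√(-5) = 11619 + 6*√10*(I*√5) = 11619 + 30*I*√2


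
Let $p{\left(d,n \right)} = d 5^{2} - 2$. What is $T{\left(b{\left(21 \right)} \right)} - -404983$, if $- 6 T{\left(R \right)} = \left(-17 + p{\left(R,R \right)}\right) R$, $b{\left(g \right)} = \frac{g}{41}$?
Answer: $\frac{680777312}{1681} \approx 4.0498 \cdot 10^{5}$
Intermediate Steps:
$p{\left(d,n \right)} = -2 + 25 d$ ($p{\left(d,n \right)} = d 25 - 2 = 25 d - 2 = -2 + 25 d$)
$b{\left(g \right)} = \frac{g}{41}$ ($b{\left(g \right)} = g \frac{1}{41} = \frac{g}{41}$)
$T{\left(R \right)} = - \frac{R \left(-19 + 25 R\right)}{6}$ ($T{\left(R \right)} = - \frac{\left(-17 + \left(-2 + 25 R\right)\right) R}{6} = - \frac{\left(-19 + 25 R\right) R}{6} = - \frac{R \left(-19 + 25 R\right)}{6}$)
$T{\left(b{\left(21 \right)} \right)} - -404983 = \frac{\frac{1}{41} \cdot 21 \left(19 - 25 \cdot \frac{1}{41} \cdot 21\right)}{6} - -404983 = \frac{1}{6} \cdot \frac{21}{41} \left(19 - \frac{525}{41}\right) + 404983 = \frac{1}{6} \cdot \frac{21}{41} \cdot \frac{254}{41} + 404983 = \frac{889}{1681} + 404983 = \frac{680777312}{1681}$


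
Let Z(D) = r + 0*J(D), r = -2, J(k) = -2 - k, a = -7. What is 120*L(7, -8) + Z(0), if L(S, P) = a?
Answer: -842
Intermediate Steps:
L(S, P) = -7
Z(D) = -2 (Z(D) = -2 + 0*(-2 - D) = -2 + 0 = -2)
120*L(7, -8) + Z(0) = 120*(-7) - 2 = -840 - 2 = -842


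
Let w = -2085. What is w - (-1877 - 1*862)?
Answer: 654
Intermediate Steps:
w - (-1877 - 1*862) = -2085 - (-1877 - 1*862) = -2085 - (-1877 - 862) = -2085 - 1*(-2739) = -2085 + 2739 = 654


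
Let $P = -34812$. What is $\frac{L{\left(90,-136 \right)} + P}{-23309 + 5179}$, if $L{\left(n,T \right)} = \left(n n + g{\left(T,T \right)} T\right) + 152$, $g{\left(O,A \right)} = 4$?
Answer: $\frac{1936}{1295} \approx 1.495$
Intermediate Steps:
$L{\left(n,T \right)} = 152 + n^{2} + 4 T$ ($L{\left(n,T \right)} = \left(n n + 4 T\right) + 152 = \left(n^{2} + 4 T\right) + 152 = 152 + n^{2} + 4 T$)
$\frac{L{\left(90,-136 \right)} + P}{-23309 + 5179} = \frac{\left(152 + 90^{2} + 4 \left(-136\right)\right) - 34812}{-23309 + 5179} = \frac{\left(152 + 8100 - 544\right) - 34812}{-18130} = \left(7708 - 34812\right) \left(- \frac{1}{18130}\right) = \left(-27104\right) \left(- \frac{1}{18130}\right) = \frac{1936}{1295}$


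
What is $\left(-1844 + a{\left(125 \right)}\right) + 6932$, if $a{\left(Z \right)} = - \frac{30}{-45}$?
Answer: $\frac{15266}{3} \approx 5088.7$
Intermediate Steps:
$a{\left(Z \right)} = \frac{2}{3}$ ($a{\left(Z \right)} = \left(-30\right) \left(- \frac{1}{45}\right) = \frac{2}{3}$)
$\left(-1844 + a{\left(125 \right)}\right) + 6932 = \left(-1844 + \frac{2}{3}\right) + 6932 = - \frac{5530}{3} + 6932 = \frac{15266}{3}$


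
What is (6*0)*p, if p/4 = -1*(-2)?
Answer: 0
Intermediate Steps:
p = 8 (p = 4*(-1*(-2)) = 4*2 = 8)
(6*0)*p = (6*0)*8 = 0*8 = 0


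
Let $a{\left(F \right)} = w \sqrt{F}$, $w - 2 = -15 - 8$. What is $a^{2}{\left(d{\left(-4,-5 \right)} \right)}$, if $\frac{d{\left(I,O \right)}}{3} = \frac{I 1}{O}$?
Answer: $\frac{5292}{5} \approx 1058.4$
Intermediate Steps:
$w = -21$ ($w = 2 - 23 = -21$)
$d{\left(I,O \right)} = \frac{3 I}{O}$ ($d{\left(I,O \right)} = 3 \frac{I 1}{O} = 3 \frac{I}{O} = \frac{3 I}{O}$)
$a{\left(F \right)} = - 21 \sqrt{F}$
$a^{2}{\left(d{\left(-4,-5 \right)} \right)} = \left(- 21 \sqrt{3 \left(-4\right) \frac{1}{-5}}\right)^{2} = \left(- 21 \sqrt{3 \left(-4\right) \left(- \frac{1}{5}\right)}\right)^{2} = \left(- 21 \sqrt{\frac{12}{5}}\right)^{2} = \left(- 21 \frac{2 \sqrt{15}}{5}\right)^{2} = \left(- \frac{42 \sqrt{15}}{5}\right)^{2} = \frac{5292}{5}$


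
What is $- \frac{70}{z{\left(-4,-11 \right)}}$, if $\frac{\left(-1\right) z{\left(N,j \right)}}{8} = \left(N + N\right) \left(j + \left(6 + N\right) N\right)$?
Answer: $\frac{35}{608} \approx 0.057566$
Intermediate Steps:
$z{\left(N,j \right)} = - 16 N \left(j + N \left(6 + N\right)\right)$ ($z{\left(N,j \right)} = - 8 \left(N + N\right) \left(j + \left(6 + N\right) N\right) = - 8 \cdot 2 N \left(j + N \left(6 + N\right)\right) = - 16 N \left(j + N \left(6 + N\right)\right)$)
$- \frac{70}{z{\left(-4,-11 \right)}} = - \frac{70}{\left(-16\right) \left(-4\right) \left(-11 + \left(-4\right)^{2} + 6 \left(-4\right)\right)} = - \frac{70}{\left(-16\right) \left(-4\right) \left(-11 + 16 - 24\right)} = - \frac{70}{\left(-16\right) \left(-4\right) \left(-19\right)} = - \frac{70}{-1216} = \left(-70\right) \left(- \frac{1}{1216}\right) = \frac{35}{608}$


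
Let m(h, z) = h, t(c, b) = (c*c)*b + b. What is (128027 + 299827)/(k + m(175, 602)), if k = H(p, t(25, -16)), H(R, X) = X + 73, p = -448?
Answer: -71309/1628 ≈ -43.802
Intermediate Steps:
t(c, b) = b + b*c**2 (t(c, b) = c**2*b + b = b*c**2 + b = b + b*c**2)
H(R, X) = 73 + X
k = -9943 (k = 73 - 16*(1 + 25**2) = 73 - 16*(1 + 625) = 73 - 16*626 = 73 - 10016 = -9943)
(128027 + 299827)/(k + m(175, 602)) = (128027 + 299827)/(-9943 + 175) = 427854/(-9768) = 427854*(-1/9768) = -71309/1628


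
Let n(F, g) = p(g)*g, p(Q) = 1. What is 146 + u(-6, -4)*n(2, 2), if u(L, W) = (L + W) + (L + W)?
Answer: 106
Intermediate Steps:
u(L, W) = 2*L + 2*W
n(F, g) = g (n(F, g) = 1*g = g)
146 + u(-6, -4)*n(2, 2) = 146 + (2*(-6) + 2*(-4))*2 = 146 + (-12 - 8)*2 = 146 - 20*2 = 146 - 40 = 106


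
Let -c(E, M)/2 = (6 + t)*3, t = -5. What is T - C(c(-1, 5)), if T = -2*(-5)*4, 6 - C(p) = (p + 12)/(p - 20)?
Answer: 439/13 ≈ 33.769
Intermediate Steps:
c(E, M) = -6 (c(E, M) = -2*(6 - 5)*3 = -2*3 = -6)
C(p) = 6 - (12 + p)/(-20 + p) (C(p) = 6 - (p + 12)/(p - 20) = 6 - (12 + p)/(-20 + p))
T = 40 (T = 10*4 = 40)
T - C(c(-1, 5)) = 40 - (-132 + 5*(-6))/(-20 - 6) = 40 - (-132 - 30)/(-26) = 40 - (-1)*(-162)/26 = 40 - 1*81/13 = 40 - 81/13 = 439/13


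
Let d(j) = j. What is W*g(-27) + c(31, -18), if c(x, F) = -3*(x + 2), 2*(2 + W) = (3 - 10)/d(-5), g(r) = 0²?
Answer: -99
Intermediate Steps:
g(r) = 0
W = -13/10 (W = -2 + ((3 - 10)/(-5))/2 = -2 + (-7*(-⅕))/2 = -2 + (½)*(7/5) = -2 + 7/10 = -13/10 ≈ -1.3000)
c(x, F) = -6 - 3*x (c(x, F) = -3*(2 + x) = -6 - 3*x)
W*g(-27) + c(31, -18) = -13/10*0 + (-6 - 3*31) = 0 + (-6 - 93) = 0 - 99 = -99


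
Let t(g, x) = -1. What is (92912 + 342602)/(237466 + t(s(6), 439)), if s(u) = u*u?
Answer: 435514/237465 ≈ 1.8340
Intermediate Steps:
s(u) = u²
(92912 + 342602)/(237466 + t(s(6), 439)) = (92912 + 342602)/(237466 - 1) = 435514/237465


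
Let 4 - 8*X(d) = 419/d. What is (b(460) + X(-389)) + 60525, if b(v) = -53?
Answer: 188190839/3112 ≈ 60473.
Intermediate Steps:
X(d) = ½ - 419/(8*d)
(b(460) + X(-389)) + 60525 = (-53 + (⅛)*(-419 + 4*(-389))/(-389)) + 60525 = (-53 + (⅛)*(-1/389)*(-419 - 1556)) + 60525 = (-53 + (⅛)*(-1/389)*(-1975)) + 60525 = (-53 + 1975/3112) + 60525 = -162961/3112 + 60525 = 188190839/3112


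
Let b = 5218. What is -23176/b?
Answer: -11588/2609 ≈ -4.4416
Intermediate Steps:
-23176/b = -23176/5218 = -23176*1/5218 = -11588/2609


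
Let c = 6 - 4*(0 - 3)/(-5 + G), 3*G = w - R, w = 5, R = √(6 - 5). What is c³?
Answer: 27000/1331 ≈ 20.285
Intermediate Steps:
R = 1 (R = √1 = 1)
G = 4/3 (G = (5 - 1*1)/3 = (5 - 1)/3 = (⅓)*4 = 4/3 ≈ 1.3333)
c = 30/11 (c = 6 - 4*(0 - 3)/(-5 + 4/3) = 6 - (-12)/(-11/3) = 6 - (-12)*(-3)/11 = 6 - 4*9/11 = 6 - 36/11 = 30/11 ≈ 2.7273)
c³ = (30/11)³ = 27000/1331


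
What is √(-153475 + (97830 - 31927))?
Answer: 2*I*√21893 ≈ 295.93*I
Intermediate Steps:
√(-153475 + (97830 - 31927)) = √(-153475 + 65903) = √(-87572) = 2*I*√21893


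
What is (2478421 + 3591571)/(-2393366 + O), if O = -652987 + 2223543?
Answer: -3034996/411405 ≈ -7.3772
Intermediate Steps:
O = 1570556
(2478421 + 3591571)/(-2393366 + O) = (2478421 + 3591571)/(-2393366 + 1570556) = 6069992/(-822810) = 6069992*(-1/822810) = -3034996/411405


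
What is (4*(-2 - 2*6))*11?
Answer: -616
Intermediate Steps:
(4*(-2 - 2*6))*11 = (4*(-2 - 12))*11 = (4*(-14))*11 = -56*11 = -616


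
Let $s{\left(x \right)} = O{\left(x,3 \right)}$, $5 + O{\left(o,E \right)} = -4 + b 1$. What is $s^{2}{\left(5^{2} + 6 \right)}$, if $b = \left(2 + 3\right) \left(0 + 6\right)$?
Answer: $441$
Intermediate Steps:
$b = 30$ ($b = 5 \cdot 6 = 30$)
$O{\left(o,E \right)} = 21$ ($O{\left(o,E \right)} = -5 + \left(-4 + 30 \cdot 1\right) = -5 + \left(-4 + 30\right) = -5 + 26 = 21$)
$s{\left(x \right)} = 21$
$s^{2}{\left(5^{2} + 6 \right)} = 21^{2} = 441$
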